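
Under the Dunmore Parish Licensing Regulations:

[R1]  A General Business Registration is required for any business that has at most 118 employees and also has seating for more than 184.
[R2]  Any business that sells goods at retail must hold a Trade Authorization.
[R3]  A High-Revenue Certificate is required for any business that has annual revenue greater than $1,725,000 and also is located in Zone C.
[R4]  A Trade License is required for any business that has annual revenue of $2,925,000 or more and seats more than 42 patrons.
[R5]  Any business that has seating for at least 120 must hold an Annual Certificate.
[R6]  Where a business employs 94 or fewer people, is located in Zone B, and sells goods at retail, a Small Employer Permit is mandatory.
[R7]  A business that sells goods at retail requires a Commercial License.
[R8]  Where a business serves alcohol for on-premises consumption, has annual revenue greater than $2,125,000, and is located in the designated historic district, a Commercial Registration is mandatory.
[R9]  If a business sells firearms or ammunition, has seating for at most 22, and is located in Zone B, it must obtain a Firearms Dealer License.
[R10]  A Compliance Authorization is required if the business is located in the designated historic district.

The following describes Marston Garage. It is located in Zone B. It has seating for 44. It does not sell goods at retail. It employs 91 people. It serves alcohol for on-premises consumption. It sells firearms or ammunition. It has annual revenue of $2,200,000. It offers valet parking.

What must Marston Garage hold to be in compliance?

[R1] employees 91 ≤ 118; seating 44 ≤ 184 → General Business Registration not required.
[R2] does not sell goods at retail → Trade Authorization not required.
[R3] revenue $2,200,000 > $1,725,000; is located in Zone B (not: is located in Zone C) → High-Revenue Certificate not required.
[R4] revenue $2,200,000 < $2,925,000; seating 44 > 42 → Trade License not required.
[R5] seating 44 < 120 → Annual Certificate not required.
[R6] employees 91 ≤ 94; is located in Zone B; does not sell goods at retail → Small Employer Permit not required.
[R7] does not sell goods at retail → Commercial License not required.
[R8] serves alcohol for on-premises consumption; revenue $2,200,000 > $2,125,000; is located in Zone B (not: is located in the designated historic district) → Commercial Registration not required.
[R9] sells firearms or ammunition; seating 44 > 22; is located in Zone B → Firearms Dealer License not required.
[R10] is located in Zone B (not: is located in the designated historic district) → Compliance Authorization not required.

None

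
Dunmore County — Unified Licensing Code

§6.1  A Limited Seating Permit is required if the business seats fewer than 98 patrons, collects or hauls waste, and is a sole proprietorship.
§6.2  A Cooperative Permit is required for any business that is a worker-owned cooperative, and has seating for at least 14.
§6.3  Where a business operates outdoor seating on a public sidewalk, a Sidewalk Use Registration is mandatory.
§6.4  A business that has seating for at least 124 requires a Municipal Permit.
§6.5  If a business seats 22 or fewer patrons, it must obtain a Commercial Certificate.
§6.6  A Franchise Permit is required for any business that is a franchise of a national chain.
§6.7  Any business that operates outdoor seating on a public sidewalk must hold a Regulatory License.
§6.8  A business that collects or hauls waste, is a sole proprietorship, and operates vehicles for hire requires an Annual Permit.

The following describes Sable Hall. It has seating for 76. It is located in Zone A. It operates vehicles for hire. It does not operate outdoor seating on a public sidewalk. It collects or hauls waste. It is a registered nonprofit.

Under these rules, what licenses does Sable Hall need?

None

§6.1 seating 76 < 98; collects or hauls waste; is a registered nonprofit (not: is a sole proprietorship) → Limited Seating Permit not required.
§6.2 is a registered nonprofit (not: is a worker-owned cooperative); seating 76 ≥ 14 → Cooperative Permit not required.
§6.3 does not operate outdoor seating on a public sidewalk → Sidewalk Use Registration not required.
§6.4 seating 76 < 124 → Municipal Permit not required.
§6.5 seating 76 > 22 → Commercial Certificate not required.
§6.6 is a registered nonprofit (not: is a franchise of a national chain) → Franchise Permit not required.
§6.7 does not operate outdoor seating on a public sidewalk → Regulatory License not required.
§6.8 collects or hauls waste; is a registered nonprofit (not: is a sole proprietorship); operates vehicles for hire → Annual Permit not required.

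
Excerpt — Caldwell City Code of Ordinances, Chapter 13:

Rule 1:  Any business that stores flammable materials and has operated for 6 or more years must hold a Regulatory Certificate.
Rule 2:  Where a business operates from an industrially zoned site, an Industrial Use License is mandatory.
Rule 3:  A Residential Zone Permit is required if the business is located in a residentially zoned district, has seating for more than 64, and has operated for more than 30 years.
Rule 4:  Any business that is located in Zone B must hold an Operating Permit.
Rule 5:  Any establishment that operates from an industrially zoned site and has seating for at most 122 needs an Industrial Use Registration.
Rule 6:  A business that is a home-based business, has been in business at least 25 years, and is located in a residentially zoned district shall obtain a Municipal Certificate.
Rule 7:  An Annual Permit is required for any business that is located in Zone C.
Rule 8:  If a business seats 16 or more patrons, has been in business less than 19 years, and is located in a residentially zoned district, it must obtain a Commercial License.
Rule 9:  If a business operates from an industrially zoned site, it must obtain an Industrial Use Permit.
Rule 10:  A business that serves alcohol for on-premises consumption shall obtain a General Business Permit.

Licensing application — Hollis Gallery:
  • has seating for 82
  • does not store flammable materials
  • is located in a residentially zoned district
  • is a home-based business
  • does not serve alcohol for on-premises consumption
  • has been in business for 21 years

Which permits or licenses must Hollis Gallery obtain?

None

Rule 1: does not store flammable materials; years in business 21 ≥ 6 → Regulatory Certificate not required.
Rule 2: is a home-based business (not: operates from an industrially zoned site) → Industrial Use License not required.
Rule 3: is located in a residentially zoned district; seating 82 > 64; years in business 21 ≤ 30 → Residential Zone Permit not required.
Rule 4: is located in a residentially zoned district (not: is located in Zone B) → Operating Permit not required.
Rule 5: is a home-based business (not: operates from an industrially zoned site); seating 82 ≤ 122 → Industrial Use Registration not required.
Rule 6: is a home-based business; years in business 21 < 25; is located in a residentially zoned district → Municipal Certificate not required.
Rule 7: is located in a residentially zoned district (not: is located in Zone C) → Annual Permit not required.
Rule 8: seating 82 ≥ 16; years in business 21 ≥ 19; is located in a residentially zoned district → Commercial License not required.
Rule 9: is a home-based business (not: operates from an industrially zoned site) → Industrial Use Permit not required.
Rule 10: does not serve alcohol for on-premises consumption → General Business Permit not required.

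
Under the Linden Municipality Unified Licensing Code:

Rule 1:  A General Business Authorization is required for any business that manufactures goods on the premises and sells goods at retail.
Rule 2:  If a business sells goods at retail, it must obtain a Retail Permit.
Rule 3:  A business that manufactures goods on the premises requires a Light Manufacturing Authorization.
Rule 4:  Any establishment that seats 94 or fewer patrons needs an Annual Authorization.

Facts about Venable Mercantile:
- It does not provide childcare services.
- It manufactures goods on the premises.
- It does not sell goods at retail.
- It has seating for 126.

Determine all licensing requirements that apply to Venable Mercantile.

Rule 1: manufactures goods on the premises; does not sell goods at retail → General Business Authorization not required.
Rule 2: does not sell goods at retail → Retail Permit not required.
Rule 3: manufactures goods on the premises → Light Manufacturing Authorization required.
Rule 4: seating 126 > 94 → Annual Authorization not required.

Light Manufacturing Authorization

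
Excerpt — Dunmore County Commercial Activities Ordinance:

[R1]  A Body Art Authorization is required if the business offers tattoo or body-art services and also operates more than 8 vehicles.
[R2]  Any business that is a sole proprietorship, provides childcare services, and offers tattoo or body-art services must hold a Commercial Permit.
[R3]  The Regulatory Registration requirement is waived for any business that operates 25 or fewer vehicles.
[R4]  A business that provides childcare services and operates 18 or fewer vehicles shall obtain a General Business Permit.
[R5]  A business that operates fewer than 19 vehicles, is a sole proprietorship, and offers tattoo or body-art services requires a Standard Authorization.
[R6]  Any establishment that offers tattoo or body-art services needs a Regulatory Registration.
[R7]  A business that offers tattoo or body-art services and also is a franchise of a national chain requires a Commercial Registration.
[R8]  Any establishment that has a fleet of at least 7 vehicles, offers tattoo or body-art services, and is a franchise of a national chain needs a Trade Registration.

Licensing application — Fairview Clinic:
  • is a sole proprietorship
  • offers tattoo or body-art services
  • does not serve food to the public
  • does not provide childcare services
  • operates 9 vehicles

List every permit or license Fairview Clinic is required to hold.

[R1] offers tattoo or body-art services; vehicles 9 > 8 → Body Art Authorization required.
[R2] is a sole proprietorship; does not provide childcare services; offers tattoo or body-art services → Commercial Permit not required.
[R3] vehicles 9 ≤ 25 → exempt from Regulatory Registration.
[R4] does not provide childcare services; vehicles 9 ≤ 18 → General Business Permit not required.
[R5] vehicles 9 < 19; is a sole proprietorship; offers tattoo or body-art services → Standard Authorization required.
[R6] offers tattoo or body-art services → Regulatory Registration required.
[R7] offers tattoo or body-art services; is a sole proprietorship (not: is a franchise of a national chain) → Commercial Registration not required.
[R8] vehicles 9 ≥ 7; offers tattoo or body-art services; is a sole proprietorship (not: is a franchise of a national chain) → Trade Registration not required.

Body Art Authorization, Standard Authorization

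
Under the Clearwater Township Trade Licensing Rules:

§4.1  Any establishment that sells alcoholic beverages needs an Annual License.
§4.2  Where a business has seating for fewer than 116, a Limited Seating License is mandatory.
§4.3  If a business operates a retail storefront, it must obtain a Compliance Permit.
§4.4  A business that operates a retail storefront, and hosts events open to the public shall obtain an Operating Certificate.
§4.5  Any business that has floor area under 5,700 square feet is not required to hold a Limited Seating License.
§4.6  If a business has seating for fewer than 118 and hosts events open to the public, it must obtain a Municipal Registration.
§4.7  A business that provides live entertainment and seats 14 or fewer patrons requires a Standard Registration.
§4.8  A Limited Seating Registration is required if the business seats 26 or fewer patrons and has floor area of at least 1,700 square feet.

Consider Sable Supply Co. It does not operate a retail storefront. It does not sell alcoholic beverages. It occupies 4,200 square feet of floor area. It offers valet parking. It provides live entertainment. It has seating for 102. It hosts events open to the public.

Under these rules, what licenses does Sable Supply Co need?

§4.1 does not sell alcoholic beverages → Annual License not required.
§4.2 seating 102 < 116 → Limited Seating License required.
§4.3 does not operate a retail storefront → Compliance Permit not required.
§4.4 does not operate a retail storefront; hosts events open to the public → Operating Certificate not required.
§4.5 floor area 4,200 square feet < 5,700 square feet → exempt from Limited Seating License.
§4.6 seating 102 < 118; hosts events open to the public → Municipal Registration required.
§4.7 provides live entertainment; seating 102 > 14 → Standard Registration not required.
§4.8 seating 102 > 26; floor area 4,200 square feet ≥ 1,700 square feet → Limited Seating Registration not required.

Municipal Registration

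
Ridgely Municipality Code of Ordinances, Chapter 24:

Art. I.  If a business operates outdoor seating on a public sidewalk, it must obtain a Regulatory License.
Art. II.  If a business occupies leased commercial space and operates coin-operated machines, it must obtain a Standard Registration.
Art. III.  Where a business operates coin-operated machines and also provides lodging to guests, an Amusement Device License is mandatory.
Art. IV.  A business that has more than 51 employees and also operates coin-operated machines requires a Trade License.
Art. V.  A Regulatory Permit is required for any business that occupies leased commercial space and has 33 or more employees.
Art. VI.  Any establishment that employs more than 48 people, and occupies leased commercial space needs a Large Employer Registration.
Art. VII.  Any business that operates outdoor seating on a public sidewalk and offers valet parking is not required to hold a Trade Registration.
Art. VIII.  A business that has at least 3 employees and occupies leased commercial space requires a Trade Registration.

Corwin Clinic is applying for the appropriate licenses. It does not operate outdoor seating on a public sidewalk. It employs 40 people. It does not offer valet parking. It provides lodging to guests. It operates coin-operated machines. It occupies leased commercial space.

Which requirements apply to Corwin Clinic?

Art. I. does not operate outdoor seating on a public sidewalk → Regulatory License not required.
Art. II. occupies leased commercial space; operates coin-operated machines → Standard Registration required.
Art. III. operates coin-operated machines; provides lodging to guests → Amusement Device License required.
Art. IV. employees 40 ≤ 51; operates coin-operated machines → Trade License not required.
Art. V. occupies leased commercial space; employees 40 ≥ 33 → Regulatory Permit required.
Art. VI. employees 40 ≤ 48; occupies leased commercial space → Large Employer Registration not required.
Art. VII. does not operate outdoor seating on a public sidewalk; does not offer valet parking → Trade Registration exemption does not apply.
Art. VIII. employees 40 ≥ 3; occupies leased commercial space → Trade Registration required.

Amusement Device License, Regulatory Permit, Standard Registration, Trade Registration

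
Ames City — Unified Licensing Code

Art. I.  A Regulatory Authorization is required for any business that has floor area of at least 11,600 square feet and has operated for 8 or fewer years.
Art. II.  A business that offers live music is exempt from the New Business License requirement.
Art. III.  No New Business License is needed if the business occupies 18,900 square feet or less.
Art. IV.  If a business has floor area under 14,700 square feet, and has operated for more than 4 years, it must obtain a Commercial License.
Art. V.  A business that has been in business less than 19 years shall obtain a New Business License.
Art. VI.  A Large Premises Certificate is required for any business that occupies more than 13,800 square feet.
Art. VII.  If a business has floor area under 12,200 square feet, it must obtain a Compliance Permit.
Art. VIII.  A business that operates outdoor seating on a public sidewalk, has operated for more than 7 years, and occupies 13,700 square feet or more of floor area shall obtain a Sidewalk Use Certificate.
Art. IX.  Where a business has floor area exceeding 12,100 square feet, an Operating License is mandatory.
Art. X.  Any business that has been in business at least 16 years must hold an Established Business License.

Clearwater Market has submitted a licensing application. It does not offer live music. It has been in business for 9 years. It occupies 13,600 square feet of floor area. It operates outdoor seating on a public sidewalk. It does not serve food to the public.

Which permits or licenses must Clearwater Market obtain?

Art. I. floor area 13,600 square feet ≥ 11,600 square feet; years in business 9 > 8 → Regulatory Authorization not required.
Art. II. does not offer live music → New Business License exemption does not apply.
Art. III. floor area 13,600 square feet ≤ 18,900 square feet → exempt from New Business License.
Art. IV. floor area 13,600 square feet < 14,700 square feet; years in business 9 > 4 → Commercial License required.
Art. V. years in business 9 < 19 → New Business License required.
Art. VI. floor area 13,600 square feet ≤ 13,800 square feet → Large Premises Certificate not required.
Art. VII. floor area 13,600 square feet ≥ 12,200 square feet → Compliance Permit not required.
Art. VIII. operates outdoor seating on a public sidewalk; years in business 9 > 7; floor area 13,600 square feet < 13,700 square feet → Sidewalk Use Certificate not required.
Art. IX. floor area 13,600 square feet > 12,100 square feet → Operating License required.
Art. X. years in business 9 < 16 → Established Business License not required.

Commercial License, Operating License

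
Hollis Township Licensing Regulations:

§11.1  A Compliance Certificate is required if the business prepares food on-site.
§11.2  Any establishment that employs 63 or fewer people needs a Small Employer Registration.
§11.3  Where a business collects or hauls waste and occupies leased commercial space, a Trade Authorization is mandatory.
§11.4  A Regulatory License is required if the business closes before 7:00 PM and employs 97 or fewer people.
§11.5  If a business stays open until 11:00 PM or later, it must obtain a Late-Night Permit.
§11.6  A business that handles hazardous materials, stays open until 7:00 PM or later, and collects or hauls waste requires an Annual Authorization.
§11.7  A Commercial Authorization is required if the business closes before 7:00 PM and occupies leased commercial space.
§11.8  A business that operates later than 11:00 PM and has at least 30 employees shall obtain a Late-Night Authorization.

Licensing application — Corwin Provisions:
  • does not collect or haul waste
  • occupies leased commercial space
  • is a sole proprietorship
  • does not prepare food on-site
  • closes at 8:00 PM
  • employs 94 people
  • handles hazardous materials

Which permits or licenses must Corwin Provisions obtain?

§11.1 does not prepare food on-site → Compliance Certificate not required.
§11.2 employees 94 > 63 → Small Employer Registration not required.
§11.3 does not collect or haul waste; occupies leased commercial space → Trade Authorization not required.
§11.4 closes 8:00 PM, after 7:00 PM; employees 94 ≤ 97 → Regulatory License not required.
§11.5 closes 8:00 PM, at/before 11:00 PM → Late-Night Permit not required.
§11.6 handles hazardous materials; closes 8:00 PM, after 7:00 PM; does not collect or haul waste → Annual Authorization not required.
§11.7 closes 8:00 PM, after 7:00 PM; occupies leased commercial space → Commercial Authorization not required.
§11.8 closes 8:00 PM, at/before 11:00 PM; employees 94 ≥ 30 → Late-Night Authorization not required.

None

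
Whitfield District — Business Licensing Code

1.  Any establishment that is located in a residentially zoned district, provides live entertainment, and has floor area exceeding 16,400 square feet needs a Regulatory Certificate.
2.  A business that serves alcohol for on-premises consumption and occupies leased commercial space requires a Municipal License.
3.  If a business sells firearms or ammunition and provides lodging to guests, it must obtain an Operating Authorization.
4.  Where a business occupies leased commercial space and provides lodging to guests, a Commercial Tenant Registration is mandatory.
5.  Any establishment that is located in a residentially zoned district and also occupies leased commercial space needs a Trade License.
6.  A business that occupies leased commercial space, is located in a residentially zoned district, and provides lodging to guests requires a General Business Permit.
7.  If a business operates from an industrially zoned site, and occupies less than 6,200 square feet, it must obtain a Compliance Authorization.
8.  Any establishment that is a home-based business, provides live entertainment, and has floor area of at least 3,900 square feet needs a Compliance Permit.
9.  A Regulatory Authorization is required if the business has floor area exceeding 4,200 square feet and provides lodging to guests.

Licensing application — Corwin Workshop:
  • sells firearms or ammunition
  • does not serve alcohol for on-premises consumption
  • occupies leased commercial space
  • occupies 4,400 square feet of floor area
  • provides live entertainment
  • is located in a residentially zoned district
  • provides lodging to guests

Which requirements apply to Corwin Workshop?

1. is located in a residentially zoned district; provides live entertainment; floor area 4,400 square feet ≤ 16,400 square feet → Regulatory Certificate not required.
2. does not serve alcohol for on-premises consumption; occupies leased commercial space → Municipal License not required.
3. sells firearms or ammunition; provides lodging to guests → Operating Authorization required.
4. occupies leased commercial space; provides lodging to guests → Commercial Tenant Registration required.
5. is located in a residentially zoned district; occupies leased commercial space → Trade License required.
6. occupies leased commercial space; is located in a residentially zoned district; provides lodging to guests → General Business Permit required.
7. occupies leased commercial space (not: operates from an industrially zoned site); floor area 4,400 square feet < 6,200 square feet → Compliance Authorization not required.
8. occupies leased commercial space (not: is a home-based business); provides live entertainment; floor area 4,400 square feet ≥ 3,900 square feet → Compliance Permit not required.
9. floor area 4,400 square feet > 4,200 square feet; provides lodging to guests → Regulatory Authorization required.

Commercial Tenant Registration, General Business Permit, Operating Authorization, Regulatory Authorization, Trade License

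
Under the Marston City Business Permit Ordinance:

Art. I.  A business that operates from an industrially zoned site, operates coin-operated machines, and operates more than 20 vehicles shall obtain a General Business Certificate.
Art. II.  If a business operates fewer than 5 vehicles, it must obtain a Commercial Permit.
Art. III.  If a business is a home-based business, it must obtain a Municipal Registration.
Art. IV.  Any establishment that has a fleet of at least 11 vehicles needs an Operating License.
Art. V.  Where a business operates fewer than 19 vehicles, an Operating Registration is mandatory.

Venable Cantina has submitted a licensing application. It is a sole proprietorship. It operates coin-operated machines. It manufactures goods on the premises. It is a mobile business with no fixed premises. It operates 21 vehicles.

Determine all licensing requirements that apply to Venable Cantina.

Art. I. is a mobile business with no fixed premises (not: operates from an industrially zoned site); operates coin-operated machines; vehicles 21 > 20 → General Business Certificate not required.
Art. II. vehicles 21 ≥ 5 → Commercial Permit not required.
Art. III. is a mobile business with no fixed premises (not: is a home-based business) → Municipal Registration not required.
Art. IV. vehicles 21 ≥ 11 → Operating License required.
Art. V. vehicles 21 ≥ 19 → Operating Registration not required.

Operating License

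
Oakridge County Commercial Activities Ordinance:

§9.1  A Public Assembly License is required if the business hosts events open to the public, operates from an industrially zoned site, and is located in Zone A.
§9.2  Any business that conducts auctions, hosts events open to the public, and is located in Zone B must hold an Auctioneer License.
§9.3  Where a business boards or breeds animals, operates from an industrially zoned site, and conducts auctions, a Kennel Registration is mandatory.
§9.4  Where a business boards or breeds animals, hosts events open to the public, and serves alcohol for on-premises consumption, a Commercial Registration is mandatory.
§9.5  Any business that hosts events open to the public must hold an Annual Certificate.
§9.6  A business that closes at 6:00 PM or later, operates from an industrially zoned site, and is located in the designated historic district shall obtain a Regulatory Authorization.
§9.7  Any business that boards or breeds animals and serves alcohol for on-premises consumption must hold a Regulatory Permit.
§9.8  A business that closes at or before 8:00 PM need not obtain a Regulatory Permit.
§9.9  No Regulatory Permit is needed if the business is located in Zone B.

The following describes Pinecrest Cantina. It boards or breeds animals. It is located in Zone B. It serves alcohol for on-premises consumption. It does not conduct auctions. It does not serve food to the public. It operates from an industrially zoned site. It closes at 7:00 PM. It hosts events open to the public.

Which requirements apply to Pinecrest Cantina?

§9.1 hosts events open to the public; operates from an industrially zoned site; is located in Zone B (not: is located in Zone A) → Public Assembly License not required.
§9.2 does not conduct auctions; hosts events open to the public; is located in Zone B → Auctioneer License not required.
§9.3 boards or breeds animals; operates from an industrially zoned site; does not conduct auctions → Kennel Registration not required.
§9.4 boards or breeds animals; hosts events open to the public; serves alcohol for on-premises consumption → Commercial Registration required.
§9.5 hosts events open to the public → Annual Certificate required.
§9.6 closes 7:00 PM, after 6:00 PM; operates from an industrially zoned site; is located in Zone B (not: is located in the designated historic district) → Regulatory Authorization not required.
§9.7 boards or breeds animals; serves alcohol for on-premises consumption → Regulatory Permit required.
§9.8 closes 7:00 PM, at/before 8:00 PM → exempt from Regulatory Permit.
§9.9 is located in Zone B → exempt from Regulatory Permit.

Annual Certificate, Commercial Registration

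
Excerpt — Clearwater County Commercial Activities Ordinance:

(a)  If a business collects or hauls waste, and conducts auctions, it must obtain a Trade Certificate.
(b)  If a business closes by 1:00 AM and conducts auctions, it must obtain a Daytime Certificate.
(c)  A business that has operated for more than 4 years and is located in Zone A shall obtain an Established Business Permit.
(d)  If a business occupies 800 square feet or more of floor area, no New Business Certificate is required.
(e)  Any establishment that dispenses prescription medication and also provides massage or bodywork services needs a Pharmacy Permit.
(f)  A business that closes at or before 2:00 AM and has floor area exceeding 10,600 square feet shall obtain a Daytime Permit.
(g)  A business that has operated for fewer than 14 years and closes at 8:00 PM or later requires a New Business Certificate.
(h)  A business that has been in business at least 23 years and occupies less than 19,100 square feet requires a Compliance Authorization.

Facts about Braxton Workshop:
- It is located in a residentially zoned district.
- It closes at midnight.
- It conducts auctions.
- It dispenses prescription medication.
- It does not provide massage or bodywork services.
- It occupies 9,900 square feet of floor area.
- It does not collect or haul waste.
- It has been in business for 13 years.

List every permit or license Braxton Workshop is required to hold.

(a) does not collect or haul waste; conducts auctions → Trade Certificate not required.
(b) closes midnight, at/before 1:00 AM; conducts auctions → Daytime Certificate required.
(c) years in business 13 > 4; is located in a residentially zoned district (not: is located in Zone A) → Established Business Permit not required.
(d) floor area 9,900 square feet ≥ 800 square feet → exempt from New Business Certificate.
(e) dispenses prescription medication; does not provide massage or bodywork services → Pharmacy Permit not required.
(f) closes midnight, at/before 2:00 AM; floor area 9,900 square feet ≤ 10,600 square feet → Daytime Permit not required.
(g) years in business 13 < 14; closes midnight, after 8:00 PM → New Business Certificate required.
(h) years in business 13 < 23; floor area 9,900 square feet < 19,100 square feet → Compliance Authorization not required.

Daytime Certificate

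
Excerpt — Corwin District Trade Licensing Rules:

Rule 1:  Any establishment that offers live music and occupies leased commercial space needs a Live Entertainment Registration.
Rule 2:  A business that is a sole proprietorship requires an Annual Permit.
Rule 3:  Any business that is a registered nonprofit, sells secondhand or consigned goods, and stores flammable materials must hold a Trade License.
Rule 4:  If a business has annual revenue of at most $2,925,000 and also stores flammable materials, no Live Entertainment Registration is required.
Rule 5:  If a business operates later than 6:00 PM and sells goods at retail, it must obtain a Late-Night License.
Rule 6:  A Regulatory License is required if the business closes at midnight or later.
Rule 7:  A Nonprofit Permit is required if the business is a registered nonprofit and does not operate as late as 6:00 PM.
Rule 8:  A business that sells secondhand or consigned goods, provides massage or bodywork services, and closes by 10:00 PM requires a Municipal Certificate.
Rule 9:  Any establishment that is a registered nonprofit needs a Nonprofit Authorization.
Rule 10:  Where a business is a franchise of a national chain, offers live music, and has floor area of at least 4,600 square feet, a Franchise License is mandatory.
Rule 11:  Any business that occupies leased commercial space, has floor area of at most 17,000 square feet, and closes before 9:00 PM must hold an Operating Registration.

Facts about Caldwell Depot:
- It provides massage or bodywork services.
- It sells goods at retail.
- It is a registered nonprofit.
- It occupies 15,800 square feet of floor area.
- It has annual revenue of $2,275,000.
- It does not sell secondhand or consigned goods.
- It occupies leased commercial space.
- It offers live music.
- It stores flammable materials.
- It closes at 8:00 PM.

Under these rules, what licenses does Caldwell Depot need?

Late-Night License, Nonprofit Authorization, Operating Registration

Rule 1: offers live music; occupies leased commercial space → Live Entertainment Registration required.
Rule 2: is a registered nonprofit (not: is a sole proprietorship) → Annual Permit not required.
Rule 3: is a registered nonprofit; does not sell secondhand or consigned goods; stores flammable materials → Trade License not required.
Rule 4: revenue $2,275,000 ≤ $2,925,000; stores flammable materials → exempt from Live Entertainment Registration.
Rule 5: closes 8:00 PM, after 6:00 PM; sells goods at retail → Late-Night License required.
Rule 6: closes 8:00 PM, at/before midnight → Regulatory License not required.
Rule 7: is a registered nonprofit; closes 8:00 PM, after 6:00 PM → Nonprofit Permit not required.
Rule 8: does not sell secondhand or consigned goods; provides massage or bodywork services; closes 8:00 PM, at/before 10:00 PM → Municipal Certificate not required.
Rule 9: is a registered nonprofit → Nonprofit Authorization required.
Rule 10: is a registered nonprofit (not: is a franchise of a national chain); offers live music; floor area 15,800 square feet ≥ 4,600 square feet → Franchise License not required.
Rule 11: occupies leased commercial space; floor area 15,800 square feet ≤ 17,000 square feet; closes 8:00 PM, at/before 9:00 PM → Operating Registration required.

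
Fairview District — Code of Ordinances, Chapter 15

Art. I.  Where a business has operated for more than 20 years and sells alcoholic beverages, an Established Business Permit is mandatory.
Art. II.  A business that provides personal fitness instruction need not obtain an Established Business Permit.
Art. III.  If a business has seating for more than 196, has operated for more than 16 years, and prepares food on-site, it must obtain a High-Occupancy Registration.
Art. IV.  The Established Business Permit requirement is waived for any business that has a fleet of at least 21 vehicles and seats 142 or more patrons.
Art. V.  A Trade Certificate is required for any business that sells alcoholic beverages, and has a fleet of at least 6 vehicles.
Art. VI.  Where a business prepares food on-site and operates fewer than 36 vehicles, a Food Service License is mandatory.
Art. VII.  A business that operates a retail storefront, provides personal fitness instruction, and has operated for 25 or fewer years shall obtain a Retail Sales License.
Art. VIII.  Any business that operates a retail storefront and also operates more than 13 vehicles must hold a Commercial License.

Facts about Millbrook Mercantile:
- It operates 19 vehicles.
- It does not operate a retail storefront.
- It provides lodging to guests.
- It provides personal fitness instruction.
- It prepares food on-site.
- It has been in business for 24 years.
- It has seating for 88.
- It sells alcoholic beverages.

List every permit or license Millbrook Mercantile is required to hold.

Food Service License, Trade Certificate

Art. I. years in business 24 > 20; sells alcoholic beverages → Established Business Permit required.
Art. II. provides personal fitness instruction → exempt from Established Business Permit.
Art. III. seating 88 ≤ 196; years in business 24 > 16; prepares food on-site → High-Occupancy Registration not required.
Art. IV. vehicles 19 < 21; seating 88 < 142 → Established Business Permit exemption does not apply.
Art. V. sells alcoholic beverages; vehicles 19 ≥ 6 → Trade Certificate required.
Art. VI. prepares food on-site; vehicles 19 < 36 → Food Service License required.
Art. VII. does not operate a retail storefront; provides personal fitness instruction; years in business 24 ≤ 25 → Retail Sales License not required.
Art. VIII. does not operate a retail storefront; vehicles 19 > 13 → Commercial License not required.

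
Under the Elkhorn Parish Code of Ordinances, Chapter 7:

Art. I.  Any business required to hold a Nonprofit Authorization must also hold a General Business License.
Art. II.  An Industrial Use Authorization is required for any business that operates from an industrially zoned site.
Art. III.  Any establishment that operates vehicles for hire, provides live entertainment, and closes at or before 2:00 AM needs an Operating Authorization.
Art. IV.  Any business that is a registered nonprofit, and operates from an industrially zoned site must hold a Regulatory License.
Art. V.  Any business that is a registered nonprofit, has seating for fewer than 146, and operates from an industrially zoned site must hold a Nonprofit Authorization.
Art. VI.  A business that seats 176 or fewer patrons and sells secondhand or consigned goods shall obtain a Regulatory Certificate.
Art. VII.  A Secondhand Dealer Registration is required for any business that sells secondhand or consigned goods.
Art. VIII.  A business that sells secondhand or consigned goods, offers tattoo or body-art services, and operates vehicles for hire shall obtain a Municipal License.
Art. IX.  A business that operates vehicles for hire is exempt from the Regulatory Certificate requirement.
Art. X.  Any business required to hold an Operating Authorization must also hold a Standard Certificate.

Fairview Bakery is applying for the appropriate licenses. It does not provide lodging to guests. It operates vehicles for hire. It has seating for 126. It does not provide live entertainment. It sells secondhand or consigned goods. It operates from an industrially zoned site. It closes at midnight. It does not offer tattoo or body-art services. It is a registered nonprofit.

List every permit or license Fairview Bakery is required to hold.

General Business License, Industrial Use Authorization, Nonprofit Authorization, Regulatory License, Secondhand Dealer Registration

Art. I. Nonprofit Authorization is required → General Business License also required.
Art. II. operates from an industrially zoned site → Industrial Use Authorization required.
Art. III. operates vehicles for hire; does not provide live entertainment; closes midnight, at/before 2:00 AM → Operating Authorization not required.
Art. IV. is a registered nonprofit; operates from an industrially zoned site → Regulatory License required.
Art. V. is a registered nonprofit; seating 126 < 146; operates from an industrially zoned site → Nonprofit Authorization required.
Art. VI. seating 126 ≤ 176; sells secondhand or consigned goods → Regulatory Certificate required.
Art. VII. sells secondhand or consigned goods → Secondhand Dealer Registration required.
Art. VIII. sells secondhand or consigned goods; does not offer tattoo or body-art services; operates vehicles for hire → Municipal License not required.
Art. IX. operates vehicles for hire → exempt from Regulatory Certificate.
Art. X. Operating Authorization is not required → no effect.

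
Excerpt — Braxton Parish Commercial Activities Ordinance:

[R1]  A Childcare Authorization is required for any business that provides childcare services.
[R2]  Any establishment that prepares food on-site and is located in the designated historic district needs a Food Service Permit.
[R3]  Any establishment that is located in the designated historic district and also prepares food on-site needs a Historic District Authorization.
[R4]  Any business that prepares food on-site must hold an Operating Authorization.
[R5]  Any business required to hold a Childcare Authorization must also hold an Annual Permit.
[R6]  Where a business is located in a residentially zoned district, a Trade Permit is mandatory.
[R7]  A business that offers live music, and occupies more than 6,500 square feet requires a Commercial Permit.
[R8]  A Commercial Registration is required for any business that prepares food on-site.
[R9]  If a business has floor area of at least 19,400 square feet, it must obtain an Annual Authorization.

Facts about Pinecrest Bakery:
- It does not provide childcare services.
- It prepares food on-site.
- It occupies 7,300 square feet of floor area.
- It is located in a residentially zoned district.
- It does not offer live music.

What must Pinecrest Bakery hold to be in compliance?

[R1] does not provide childcare services → Childcare Authorization not required.
[R2] prepares food on-site; is located in a residentially zoned district (not: is located in the designated historic district) → Food Service Permit not required.
[R3] is located in a residentially zoned district (not: is located in the designated historic district); prepares food on-site → Historic District Authorization not required.
[R4] prepares food on-site → Operating Authorization required.
[R5] Childcare Authorization is not required → no effect.
[R6] is located in a residentially zoned district → Trade Permit required.
[R7] does not offer live music; floor area 7,300 square feet > 6,500 square feet → Commercial Permit not required.
[R8] prepares food on-site → Commercial Registration required.
[R9] floor area 7,300 square feet < 19,400 square feet → Annual Authorization not required.

Commercial Registration, Operating Authorization, Trade Permit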